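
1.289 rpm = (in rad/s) 0.135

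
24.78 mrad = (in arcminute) 85.19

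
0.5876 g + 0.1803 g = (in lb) 0.001693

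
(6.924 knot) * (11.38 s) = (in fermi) 4.054e+16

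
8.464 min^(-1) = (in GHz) 1.411e-10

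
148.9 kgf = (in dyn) 1.46e+08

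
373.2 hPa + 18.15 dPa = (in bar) 0.3732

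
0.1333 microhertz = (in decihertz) 1.333e-06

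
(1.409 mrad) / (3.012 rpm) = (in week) 7.386e-09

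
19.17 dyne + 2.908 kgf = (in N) 28.52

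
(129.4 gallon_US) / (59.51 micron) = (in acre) 2.034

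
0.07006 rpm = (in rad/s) 0.007337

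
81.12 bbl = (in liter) 1.29e+04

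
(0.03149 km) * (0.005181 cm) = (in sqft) 0.01756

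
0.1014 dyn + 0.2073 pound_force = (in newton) 0.9221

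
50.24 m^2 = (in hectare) 0.005024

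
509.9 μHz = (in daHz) 5.099e-05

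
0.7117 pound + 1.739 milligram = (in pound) 0.7117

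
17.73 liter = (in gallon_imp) 3.9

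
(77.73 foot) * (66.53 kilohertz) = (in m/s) 1.576e+06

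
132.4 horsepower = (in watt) 9.873e+04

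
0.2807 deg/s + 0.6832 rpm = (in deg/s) 4.38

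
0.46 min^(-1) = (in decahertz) 0.0007667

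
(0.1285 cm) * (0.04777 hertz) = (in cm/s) 0.006138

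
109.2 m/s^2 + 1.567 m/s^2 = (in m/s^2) 110.8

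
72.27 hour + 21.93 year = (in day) 8007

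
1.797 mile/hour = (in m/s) 0.8033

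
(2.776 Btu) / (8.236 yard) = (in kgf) 39.66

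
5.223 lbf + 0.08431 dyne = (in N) 23.23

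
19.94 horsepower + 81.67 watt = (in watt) 1.495e+04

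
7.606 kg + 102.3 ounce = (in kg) 10.51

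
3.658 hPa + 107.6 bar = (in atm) 106.2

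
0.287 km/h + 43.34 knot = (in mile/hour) 50.05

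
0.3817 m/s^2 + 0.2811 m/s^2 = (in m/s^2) 0.6628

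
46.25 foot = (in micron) 1.41e+07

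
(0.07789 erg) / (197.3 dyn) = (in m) 3.948e-06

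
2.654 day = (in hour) 63.7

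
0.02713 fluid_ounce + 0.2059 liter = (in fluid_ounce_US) 6.989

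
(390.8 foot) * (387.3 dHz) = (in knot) 8968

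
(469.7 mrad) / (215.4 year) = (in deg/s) 3.962e-09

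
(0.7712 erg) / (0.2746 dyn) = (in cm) 2.808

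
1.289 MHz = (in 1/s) 1.289e+06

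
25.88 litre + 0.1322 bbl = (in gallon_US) 12.39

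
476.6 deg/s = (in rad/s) 8.318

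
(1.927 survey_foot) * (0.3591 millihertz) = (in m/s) 0.0002109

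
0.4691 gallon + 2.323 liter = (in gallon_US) 1.083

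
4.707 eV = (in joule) 7.541e-19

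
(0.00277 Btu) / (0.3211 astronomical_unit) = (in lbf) 1.368e-11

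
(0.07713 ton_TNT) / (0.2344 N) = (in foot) 4.517e+09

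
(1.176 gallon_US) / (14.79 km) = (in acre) 7.438e-11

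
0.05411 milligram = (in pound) 1.193e-07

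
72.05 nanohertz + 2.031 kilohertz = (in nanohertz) 2.031e+12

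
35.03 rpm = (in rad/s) 3.668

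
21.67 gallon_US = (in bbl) 0.516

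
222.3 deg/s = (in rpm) 37.05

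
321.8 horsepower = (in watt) 2.4e+05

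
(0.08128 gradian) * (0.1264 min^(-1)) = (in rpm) 2.568e-05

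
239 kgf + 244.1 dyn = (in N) 2344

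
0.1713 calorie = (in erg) 7.167e+06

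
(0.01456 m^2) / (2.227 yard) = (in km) 7.15e-06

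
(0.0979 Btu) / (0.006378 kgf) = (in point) 4.681e+06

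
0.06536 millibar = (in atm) 6.451e-05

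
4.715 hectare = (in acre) 11.65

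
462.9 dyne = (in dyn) 462.9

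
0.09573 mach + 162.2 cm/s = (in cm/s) 3422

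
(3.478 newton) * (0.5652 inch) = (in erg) 4.993e+05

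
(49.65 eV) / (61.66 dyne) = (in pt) 3.657e-11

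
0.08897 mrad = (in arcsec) 18.35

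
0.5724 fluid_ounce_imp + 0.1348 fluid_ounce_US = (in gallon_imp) 0.004454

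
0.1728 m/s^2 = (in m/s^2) 0.1728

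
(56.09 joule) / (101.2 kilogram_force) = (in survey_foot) 0.1854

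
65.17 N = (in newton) 65.17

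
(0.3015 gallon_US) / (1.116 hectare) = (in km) 1.023e-10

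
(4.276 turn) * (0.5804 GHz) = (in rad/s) 1.559e+10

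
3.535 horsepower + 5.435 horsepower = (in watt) 6689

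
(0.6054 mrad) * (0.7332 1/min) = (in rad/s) 7.398e-06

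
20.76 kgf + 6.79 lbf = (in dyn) 2.338e+07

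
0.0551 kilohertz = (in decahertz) 5.51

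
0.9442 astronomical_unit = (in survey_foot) 4.634e+11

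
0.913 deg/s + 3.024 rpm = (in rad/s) 0.3326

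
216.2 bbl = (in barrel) 216.2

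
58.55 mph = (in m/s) 26.17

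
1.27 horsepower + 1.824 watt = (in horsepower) 1.272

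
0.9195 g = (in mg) 919.5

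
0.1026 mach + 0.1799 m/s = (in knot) 68.26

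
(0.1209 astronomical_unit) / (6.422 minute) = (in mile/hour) 1.05e+08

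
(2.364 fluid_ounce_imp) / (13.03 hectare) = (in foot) 1.691e-09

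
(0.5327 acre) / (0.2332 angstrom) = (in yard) 1.011e+14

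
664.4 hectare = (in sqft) 7.152e+07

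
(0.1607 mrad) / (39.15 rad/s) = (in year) 1.302e-13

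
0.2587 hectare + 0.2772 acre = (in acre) 0.9165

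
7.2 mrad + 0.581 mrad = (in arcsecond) 1605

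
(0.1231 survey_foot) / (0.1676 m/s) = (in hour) 6.219e-05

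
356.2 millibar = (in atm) 0.3515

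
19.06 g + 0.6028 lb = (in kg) 0.2925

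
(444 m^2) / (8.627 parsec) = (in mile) 1.036e-18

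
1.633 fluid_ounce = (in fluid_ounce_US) 1.633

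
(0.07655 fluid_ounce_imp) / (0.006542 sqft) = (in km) 3.579e-06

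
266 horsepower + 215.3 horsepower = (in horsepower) 481.3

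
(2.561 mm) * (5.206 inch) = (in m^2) 0.0003386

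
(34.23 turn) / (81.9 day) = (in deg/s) 0.001741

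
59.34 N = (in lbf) 13.34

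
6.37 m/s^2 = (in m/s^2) 6.37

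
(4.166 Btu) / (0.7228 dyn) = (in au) 0.004065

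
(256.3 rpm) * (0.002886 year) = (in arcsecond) 5.039e+11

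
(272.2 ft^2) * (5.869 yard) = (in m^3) 135.7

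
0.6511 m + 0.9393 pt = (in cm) 65.14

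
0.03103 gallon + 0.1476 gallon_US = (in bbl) 0.004253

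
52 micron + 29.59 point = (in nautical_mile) 5.665e-06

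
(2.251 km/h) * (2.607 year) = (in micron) 5.141e+13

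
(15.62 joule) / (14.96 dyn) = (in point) 2.96e+08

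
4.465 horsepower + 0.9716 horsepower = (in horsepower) 5.437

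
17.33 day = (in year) 0.04748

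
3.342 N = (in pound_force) 0.7513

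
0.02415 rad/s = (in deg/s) 1.384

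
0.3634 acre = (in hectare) 0.1471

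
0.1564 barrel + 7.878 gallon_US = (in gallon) 14.45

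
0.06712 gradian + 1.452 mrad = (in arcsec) 517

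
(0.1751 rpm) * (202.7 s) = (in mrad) 3717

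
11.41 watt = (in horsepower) 0.0153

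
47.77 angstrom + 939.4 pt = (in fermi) 3.314e+14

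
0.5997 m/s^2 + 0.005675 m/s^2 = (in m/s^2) 0.6054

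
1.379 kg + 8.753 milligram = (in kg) 1.379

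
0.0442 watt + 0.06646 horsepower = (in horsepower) 0.06652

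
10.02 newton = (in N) 10.02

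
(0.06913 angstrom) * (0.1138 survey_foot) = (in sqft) 2.581e-12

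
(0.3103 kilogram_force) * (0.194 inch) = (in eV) 9.359e+16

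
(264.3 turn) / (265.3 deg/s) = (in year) 1.137e-05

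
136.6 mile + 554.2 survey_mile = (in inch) 4.377e+07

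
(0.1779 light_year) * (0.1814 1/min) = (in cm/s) 5.088e+14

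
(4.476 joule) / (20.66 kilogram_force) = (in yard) 0.02416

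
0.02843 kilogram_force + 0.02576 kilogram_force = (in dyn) 5.314e+04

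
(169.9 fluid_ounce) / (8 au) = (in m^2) 4.198e-15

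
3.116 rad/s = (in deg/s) 178.5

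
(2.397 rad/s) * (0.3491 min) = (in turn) 7.991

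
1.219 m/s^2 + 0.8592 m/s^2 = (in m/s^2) 2.078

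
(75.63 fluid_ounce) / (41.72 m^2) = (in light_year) 5.667e-21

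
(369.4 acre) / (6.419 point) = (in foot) 2.166e+09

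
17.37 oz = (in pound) 1.086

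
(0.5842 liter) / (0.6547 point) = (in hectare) 0.0002529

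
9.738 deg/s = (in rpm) 1.623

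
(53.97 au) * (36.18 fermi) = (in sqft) 3.144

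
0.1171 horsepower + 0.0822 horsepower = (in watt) 148.6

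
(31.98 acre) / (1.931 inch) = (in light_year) 2.789e-10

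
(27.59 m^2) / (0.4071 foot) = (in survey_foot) 729.5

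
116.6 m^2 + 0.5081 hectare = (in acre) 1.284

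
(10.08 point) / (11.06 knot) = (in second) 0.000625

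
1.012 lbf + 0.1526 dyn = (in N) 4.502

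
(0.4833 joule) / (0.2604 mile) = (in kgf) 0.0001176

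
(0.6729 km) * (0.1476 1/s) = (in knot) 193.1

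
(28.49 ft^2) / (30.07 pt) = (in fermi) 2.495e+17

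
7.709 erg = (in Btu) 7.307e-10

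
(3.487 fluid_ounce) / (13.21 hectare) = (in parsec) 2.53e-26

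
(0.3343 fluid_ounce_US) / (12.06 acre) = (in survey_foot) 6.646e-10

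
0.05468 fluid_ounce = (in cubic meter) 1.617e-06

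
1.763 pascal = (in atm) 1.74e-05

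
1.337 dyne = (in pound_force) 3.006e-06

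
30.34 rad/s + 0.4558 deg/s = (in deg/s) 1739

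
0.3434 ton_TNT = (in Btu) 1.362e+06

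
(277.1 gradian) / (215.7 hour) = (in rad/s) 5.605e-06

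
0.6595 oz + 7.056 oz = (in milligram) 2.187e+05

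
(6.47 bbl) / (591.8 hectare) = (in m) 1.738e-07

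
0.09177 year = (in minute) 4.823e+04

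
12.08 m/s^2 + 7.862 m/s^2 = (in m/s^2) 19.94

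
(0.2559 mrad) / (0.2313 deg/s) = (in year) 2.01e-09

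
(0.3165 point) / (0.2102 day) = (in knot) 1.195e-08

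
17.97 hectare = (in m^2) 1.797e+05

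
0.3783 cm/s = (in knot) 0.007354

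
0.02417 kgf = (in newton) 0.237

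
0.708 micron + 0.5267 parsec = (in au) 1.086e+05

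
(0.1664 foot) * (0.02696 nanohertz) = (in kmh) 4.923e-12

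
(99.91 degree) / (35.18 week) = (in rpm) 7.826e-07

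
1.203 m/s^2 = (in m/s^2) 1.203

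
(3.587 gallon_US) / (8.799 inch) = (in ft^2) 0.654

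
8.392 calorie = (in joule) 35.11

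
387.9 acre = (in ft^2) 1.69e+07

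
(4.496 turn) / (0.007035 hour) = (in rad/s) 1.115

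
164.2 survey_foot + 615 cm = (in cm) 5620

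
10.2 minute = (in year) 1.941e-05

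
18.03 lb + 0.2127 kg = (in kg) 8.391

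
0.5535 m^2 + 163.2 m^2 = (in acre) 0.04046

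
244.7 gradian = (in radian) 3.844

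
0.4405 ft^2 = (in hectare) 4.092e-06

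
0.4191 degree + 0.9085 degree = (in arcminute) 79.66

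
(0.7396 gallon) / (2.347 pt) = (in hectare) 0.0003381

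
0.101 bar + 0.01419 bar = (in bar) 0.1152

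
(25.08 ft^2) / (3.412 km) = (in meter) 0.0006829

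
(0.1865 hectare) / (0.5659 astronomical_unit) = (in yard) 2.409e-08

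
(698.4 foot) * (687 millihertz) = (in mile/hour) 327.1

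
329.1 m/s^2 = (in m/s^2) 329.1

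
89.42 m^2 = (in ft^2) 962.5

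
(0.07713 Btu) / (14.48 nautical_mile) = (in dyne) 303.5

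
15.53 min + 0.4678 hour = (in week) 0.004325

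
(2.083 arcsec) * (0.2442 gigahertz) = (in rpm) 2.355e+04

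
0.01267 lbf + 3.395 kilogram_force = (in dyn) 3.335e+06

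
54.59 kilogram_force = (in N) 535.3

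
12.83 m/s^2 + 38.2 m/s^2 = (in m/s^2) 51.03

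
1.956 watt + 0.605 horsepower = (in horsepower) 0.6076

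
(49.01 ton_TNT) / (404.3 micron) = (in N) 5.072e+14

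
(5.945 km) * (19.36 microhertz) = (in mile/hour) 0.2575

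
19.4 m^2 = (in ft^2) 208.8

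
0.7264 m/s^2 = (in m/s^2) 0.7264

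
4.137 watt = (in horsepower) 0.005548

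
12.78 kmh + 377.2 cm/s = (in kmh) 26.36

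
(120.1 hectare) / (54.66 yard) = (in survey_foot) 7.884e+04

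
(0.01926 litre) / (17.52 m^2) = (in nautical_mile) 5.936e-10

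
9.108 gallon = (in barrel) 0.2169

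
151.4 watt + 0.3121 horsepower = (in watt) 384.1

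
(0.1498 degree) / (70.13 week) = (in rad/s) 6.164e-11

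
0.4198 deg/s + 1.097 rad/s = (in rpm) 10.55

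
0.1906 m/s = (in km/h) 0.6862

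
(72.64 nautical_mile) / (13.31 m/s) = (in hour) 2.808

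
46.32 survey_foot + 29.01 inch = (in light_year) 1.57e-15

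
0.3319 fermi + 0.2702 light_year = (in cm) 2.556e+17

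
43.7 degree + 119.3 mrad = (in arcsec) 1.819e+05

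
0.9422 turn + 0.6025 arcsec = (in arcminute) 2.035e+04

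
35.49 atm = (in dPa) 3.596e+07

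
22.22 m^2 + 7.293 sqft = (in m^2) 22.9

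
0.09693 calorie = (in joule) 0.4056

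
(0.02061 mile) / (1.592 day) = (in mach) 7.082e-07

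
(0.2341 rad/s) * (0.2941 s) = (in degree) 3.945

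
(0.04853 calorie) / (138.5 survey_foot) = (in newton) 0.00481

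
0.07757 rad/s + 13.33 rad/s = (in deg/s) 768.2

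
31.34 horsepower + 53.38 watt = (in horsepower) 31.41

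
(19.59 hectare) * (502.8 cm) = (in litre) 9.85e+08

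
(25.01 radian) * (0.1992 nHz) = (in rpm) 4.757e-08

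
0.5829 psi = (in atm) 0.03966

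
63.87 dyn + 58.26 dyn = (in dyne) 122.1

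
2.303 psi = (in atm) 0.1567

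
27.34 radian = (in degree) 1566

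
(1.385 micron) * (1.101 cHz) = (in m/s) 1.525e-08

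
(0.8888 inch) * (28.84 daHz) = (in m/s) 6.511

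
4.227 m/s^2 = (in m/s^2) 4.227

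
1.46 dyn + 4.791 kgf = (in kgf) 4.791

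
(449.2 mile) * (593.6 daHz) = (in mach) 1.26e+07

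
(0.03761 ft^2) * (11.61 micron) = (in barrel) 2.552e-07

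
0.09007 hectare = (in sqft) 9695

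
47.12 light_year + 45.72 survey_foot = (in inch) 1.755e+19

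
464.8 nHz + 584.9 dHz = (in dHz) 584.9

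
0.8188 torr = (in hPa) 1.092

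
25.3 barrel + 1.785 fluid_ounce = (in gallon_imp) 884.8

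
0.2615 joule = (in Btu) 0.0002479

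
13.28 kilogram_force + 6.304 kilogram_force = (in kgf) 19.58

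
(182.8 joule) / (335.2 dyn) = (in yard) 5.964e+04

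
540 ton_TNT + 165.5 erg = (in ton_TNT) 540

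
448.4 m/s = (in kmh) 1614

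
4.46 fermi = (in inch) 1.756e-13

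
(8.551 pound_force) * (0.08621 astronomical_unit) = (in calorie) 1.172e+11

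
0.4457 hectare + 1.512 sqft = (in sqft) 4.798e+04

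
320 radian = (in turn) 50.93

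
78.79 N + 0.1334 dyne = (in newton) 78.79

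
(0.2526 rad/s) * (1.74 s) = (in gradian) 27.98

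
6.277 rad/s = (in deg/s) 359.6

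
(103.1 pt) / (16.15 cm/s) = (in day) 2.607e-06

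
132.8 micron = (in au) 8.877e-16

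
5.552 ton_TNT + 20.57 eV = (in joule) 2.323e+10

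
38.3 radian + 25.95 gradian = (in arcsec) 7.984e+06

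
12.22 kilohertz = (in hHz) 122.2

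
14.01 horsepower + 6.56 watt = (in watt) 1.045e+04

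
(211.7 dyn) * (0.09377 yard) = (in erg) 1815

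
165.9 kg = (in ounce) 5852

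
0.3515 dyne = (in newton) 3.515e-06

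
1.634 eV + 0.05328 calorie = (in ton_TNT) 5.328e-11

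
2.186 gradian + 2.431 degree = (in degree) 4.398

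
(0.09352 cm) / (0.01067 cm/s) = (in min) 0.1461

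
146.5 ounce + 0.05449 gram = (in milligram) 4.153e+06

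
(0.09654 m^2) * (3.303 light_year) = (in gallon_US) 7.969e+17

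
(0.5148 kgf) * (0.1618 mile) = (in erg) 1.315e+10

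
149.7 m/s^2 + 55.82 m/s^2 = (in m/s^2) 205.5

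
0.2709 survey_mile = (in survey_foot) 1430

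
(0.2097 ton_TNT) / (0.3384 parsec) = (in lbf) 1.889e-08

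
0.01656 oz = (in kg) 0.0004695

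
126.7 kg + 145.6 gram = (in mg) 1.268e+08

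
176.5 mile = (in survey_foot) 9.319e+05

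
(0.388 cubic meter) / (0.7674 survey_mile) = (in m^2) 0.0003142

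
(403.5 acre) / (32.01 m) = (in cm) 5.101e+06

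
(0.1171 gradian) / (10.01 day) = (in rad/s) 2.127e-09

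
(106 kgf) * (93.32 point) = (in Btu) 0.03244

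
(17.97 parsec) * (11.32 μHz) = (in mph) 1.404e+13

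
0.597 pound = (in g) 270.8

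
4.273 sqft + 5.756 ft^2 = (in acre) 0.0002302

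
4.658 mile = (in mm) 7.496e+06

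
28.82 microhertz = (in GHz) 2.882e-14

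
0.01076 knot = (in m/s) 0.005535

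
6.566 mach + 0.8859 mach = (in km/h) 9135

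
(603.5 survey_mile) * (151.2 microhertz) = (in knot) 285.5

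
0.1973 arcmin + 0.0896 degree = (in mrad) 1.621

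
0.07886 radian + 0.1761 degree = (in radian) 0.08193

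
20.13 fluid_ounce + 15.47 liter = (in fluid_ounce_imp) 565.4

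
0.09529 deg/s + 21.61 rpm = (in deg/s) 129.8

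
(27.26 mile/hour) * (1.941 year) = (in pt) 2.114e+12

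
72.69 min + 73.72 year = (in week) 3844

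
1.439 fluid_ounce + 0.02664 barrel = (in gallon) 1.13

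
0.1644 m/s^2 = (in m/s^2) 0.1644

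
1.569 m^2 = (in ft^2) 16.89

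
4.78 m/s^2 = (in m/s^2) 4.78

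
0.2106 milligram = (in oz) 7.429e-06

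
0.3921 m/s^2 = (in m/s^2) 0.3921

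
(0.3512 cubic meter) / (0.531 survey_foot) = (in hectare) 0.000217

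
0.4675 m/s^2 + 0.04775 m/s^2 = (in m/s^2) 0.5152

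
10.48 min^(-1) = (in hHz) 0.001747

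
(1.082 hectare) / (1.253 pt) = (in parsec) 7.933e-10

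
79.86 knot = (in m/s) 41.08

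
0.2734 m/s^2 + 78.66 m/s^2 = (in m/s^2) 78.93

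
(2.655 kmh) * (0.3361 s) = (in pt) 702.6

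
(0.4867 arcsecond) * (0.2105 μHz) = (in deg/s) 2.846e-11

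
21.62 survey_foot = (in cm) 659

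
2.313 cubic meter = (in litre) 2313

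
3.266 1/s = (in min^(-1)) 196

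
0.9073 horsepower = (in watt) 676.6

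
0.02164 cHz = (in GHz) 2.164e-13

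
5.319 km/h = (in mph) 3.305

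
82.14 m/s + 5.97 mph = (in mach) 0.2491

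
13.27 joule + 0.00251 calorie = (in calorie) 3.174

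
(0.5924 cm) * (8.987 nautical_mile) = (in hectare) 0.00986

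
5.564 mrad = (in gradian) 0.3542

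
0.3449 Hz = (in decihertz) 3.449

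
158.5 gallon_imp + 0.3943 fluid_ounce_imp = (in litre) 720.6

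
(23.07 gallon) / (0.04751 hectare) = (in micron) 183.8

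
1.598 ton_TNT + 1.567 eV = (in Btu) 6.337e+06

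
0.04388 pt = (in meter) 1.548e-05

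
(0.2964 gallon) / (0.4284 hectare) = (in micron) 0.2619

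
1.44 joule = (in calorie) 0.3442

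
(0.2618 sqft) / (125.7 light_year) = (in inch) 8.052e-19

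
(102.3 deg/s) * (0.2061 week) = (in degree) 1.275e+07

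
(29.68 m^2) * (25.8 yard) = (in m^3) 700.2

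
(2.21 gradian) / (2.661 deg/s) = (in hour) 0.0002076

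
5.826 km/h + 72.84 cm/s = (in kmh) 8.448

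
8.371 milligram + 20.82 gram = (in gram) 20.83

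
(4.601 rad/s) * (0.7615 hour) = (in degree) 7.227e+05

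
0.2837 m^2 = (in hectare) 2.837e-05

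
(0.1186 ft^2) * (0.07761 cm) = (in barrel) 5.379e-05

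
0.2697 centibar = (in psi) 0.03912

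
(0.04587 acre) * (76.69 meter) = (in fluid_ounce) 4.814e+08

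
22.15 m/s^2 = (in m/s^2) 22.15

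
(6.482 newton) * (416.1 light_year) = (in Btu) 2.419e+16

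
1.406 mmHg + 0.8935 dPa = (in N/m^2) 187.5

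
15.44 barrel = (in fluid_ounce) 8.301e+04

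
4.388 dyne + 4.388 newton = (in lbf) 0.9865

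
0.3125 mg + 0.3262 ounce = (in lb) 0.02039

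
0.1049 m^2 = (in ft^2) 1.129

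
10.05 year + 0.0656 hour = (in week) 524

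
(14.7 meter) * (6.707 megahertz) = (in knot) 1.916e+08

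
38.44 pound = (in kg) 17.44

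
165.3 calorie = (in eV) 4.317e+21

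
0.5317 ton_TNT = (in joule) 2.225e+09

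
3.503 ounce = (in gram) 99.31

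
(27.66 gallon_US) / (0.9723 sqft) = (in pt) 3286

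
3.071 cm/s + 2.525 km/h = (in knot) 1.423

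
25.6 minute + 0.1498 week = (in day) 1.066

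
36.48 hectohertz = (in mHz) 3.648e+06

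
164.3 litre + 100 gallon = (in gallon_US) 143.4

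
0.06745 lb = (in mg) 3.059e+04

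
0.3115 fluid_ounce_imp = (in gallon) 0.002338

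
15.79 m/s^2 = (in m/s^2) 15.79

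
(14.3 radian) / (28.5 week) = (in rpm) 7.922e-06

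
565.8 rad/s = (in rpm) 5403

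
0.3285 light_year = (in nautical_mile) 1.678e+12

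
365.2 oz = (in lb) 22.82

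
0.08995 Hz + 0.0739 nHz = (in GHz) 8.995e-11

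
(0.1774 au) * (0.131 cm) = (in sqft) 3.742e+08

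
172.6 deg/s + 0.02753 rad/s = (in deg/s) 174.2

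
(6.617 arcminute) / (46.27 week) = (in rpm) 6.568e-10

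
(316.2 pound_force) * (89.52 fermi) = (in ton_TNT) 3.009e-20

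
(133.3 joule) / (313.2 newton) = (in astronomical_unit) 2.845e-12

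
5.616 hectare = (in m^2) 5.616e+04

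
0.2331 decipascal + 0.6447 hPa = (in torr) 0.4837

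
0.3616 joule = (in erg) 3.616e+06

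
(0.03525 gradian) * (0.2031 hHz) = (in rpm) 0.1074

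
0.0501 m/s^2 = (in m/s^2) 0.0501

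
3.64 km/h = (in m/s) 1.011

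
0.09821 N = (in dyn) 9821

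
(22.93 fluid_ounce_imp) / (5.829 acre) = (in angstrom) 276.2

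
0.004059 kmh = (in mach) 3.311e-06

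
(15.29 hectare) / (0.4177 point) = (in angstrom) 1.038e+19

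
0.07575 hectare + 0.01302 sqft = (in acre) 0.1872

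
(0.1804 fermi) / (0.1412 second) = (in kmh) 4.599e-15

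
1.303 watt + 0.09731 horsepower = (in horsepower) 0.09906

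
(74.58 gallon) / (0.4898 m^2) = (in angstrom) 5.764e+09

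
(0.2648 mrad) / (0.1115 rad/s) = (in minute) 3.958e-05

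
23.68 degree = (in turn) 0.06578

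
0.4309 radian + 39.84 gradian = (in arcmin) 3633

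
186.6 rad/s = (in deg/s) 1.069e+04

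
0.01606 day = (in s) 1388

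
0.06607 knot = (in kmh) 0.1224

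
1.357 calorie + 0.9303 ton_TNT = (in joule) 3.892e+09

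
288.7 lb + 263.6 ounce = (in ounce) 4883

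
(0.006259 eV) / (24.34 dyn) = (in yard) 4.506e-18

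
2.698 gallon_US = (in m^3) 0.01021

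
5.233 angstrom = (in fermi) 5.233e+05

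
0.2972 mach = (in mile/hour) 226.4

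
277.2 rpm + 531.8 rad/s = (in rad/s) 560.8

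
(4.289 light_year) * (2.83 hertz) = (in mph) 2.569e+17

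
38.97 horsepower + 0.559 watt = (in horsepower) 38.97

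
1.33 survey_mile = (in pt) 6.067e+06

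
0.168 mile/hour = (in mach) 0.0002206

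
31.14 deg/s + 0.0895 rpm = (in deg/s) 31.68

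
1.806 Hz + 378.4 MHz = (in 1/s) 3.784e+08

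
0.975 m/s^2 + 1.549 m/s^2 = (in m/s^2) 2.524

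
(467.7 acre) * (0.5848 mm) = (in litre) 1.107e+06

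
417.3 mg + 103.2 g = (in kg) 0.1036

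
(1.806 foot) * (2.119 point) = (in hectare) 4.115e-08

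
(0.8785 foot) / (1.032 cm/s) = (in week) 4.29e-05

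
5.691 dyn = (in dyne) 5.691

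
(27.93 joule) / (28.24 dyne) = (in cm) 9.89e+06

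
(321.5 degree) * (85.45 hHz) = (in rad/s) 4.795e+04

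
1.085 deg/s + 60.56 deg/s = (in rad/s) 1.076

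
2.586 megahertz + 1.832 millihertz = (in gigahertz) 0.002586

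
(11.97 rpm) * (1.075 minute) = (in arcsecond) 1.668e+07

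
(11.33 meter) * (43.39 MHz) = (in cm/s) 4.916e+10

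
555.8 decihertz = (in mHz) 5.558e+04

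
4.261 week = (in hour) 715.8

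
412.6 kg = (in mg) 4.126e+08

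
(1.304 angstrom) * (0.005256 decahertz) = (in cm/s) 6.854e-10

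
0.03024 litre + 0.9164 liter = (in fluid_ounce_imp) 33.32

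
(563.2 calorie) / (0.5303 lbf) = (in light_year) 1.056e-13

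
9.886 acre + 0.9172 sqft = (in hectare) 4.001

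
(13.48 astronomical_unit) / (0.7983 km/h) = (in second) 9.094e+12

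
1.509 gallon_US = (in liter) 5.712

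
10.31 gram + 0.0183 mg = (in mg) 1.031e+04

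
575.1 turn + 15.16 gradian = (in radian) 3614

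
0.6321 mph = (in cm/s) 28.26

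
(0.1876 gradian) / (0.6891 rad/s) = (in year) 1.356e-10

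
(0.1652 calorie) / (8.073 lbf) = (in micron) 1.925e+04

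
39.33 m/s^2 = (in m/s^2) 39.33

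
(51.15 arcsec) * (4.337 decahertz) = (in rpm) 0.1027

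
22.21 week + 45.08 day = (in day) 200.6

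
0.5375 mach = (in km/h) 658.9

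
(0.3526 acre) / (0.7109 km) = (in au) 1.342e-11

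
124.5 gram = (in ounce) 4.392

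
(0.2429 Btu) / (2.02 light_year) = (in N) 1.341e-14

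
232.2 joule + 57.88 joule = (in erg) 2.901e+09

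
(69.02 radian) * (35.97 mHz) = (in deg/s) 142.2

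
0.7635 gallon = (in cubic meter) 0.00289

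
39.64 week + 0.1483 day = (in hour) 6663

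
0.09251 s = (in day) 1.071e-06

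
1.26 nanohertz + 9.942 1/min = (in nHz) 1.657e+08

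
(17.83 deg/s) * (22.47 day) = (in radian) 6.042e+05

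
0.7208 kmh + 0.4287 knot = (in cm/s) 42.08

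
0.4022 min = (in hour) 0.006703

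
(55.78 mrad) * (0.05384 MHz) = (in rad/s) 3003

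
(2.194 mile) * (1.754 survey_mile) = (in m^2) 9.967e+06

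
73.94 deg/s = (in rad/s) 1.29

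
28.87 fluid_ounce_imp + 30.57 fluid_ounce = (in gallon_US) 0.4555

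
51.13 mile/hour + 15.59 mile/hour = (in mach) 0.0876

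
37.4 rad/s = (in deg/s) 2143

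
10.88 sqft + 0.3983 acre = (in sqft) 1.736e+04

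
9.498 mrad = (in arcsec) 1959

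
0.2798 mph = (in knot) 0.2431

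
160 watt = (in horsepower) 0.2146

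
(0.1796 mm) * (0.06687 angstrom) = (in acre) 2.968e-19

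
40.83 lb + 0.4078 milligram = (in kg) 18.52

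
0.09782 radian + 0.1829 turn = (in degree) 71.45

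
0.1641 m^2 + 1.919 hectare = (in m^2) 1.919e+04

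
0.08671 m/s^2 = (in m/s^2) 0.08671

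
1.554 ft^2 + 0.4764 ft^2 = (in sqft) 2.03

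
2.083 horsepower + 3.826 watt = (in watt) 1557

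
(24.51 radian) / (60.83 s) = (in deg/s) 23.09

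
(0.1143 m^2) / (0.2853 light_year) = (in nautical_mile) 2.287e-20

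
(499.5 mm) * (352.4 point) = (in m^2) 0.0621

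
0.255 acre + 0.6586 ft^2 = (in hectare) 0.1032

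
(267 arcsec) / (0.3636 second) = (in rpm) 0.034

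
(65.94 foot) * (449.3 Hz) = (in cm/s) 9.03e+05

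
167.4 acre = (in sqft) 7.292e+06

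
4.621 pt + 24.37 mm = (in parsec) 8.426e-19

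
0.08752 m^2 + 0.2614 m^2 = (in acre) 8.622e-05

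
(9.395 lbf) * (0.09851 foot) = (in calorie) 0.2999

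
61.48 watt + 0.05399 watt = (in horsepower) 0.08252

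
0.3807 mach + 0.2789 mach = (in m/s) 224.6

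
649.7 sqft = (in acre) 0.01492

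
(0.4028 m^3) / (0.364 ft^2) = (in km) 0.01191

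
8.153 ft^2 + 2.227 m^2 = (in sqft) 32.12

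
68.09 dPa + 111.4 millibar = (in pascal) 1.115e+04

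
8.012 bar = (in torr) 6009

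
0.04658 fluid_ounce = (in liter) 0.001378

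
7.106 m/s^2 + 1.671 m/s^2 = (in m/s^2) 8.777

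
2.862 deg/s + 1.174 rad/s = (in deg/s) 70.13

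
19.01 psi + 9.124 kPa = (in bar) 1.402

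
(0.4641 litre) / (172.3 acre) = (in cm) 6.656e-08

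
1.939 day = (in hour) 46.54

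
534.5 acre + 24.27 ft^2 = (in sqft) 2.328e+07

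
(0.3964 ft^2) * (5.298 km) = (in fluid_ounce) 6.597e+06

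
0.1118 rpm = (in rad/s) 0.01171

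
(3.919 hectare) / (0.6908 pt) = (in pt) 4.558e+11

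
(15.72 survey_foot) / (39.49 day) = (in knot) 2.73e-06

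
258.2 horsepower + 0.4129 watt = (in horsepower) 258.2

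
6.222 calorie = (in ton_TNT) 6.222e-09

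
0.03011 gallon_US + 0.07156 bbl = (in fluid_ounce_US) 388.6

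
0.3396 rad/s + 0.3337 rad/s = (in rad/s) 0.6733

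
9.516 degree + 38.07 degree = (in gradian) 52.87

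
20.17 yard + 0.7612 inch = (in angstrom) 1.846e+11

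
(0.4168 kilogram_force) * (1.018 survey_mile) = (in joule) 6696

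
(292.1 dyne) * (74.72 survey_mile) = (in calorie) 83.95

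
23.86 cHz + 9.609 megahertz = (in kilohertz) 9609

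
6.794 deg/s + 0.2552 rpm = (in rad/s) 0.1453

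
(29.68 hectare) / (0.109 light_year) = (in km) 2.878e-13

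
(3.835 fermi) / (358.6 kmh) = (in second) 3.85e-17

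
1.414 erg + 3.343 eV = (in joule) 1.414e-07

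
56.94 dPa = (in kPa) 0.005694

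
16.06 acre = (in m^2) 6.499e+04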